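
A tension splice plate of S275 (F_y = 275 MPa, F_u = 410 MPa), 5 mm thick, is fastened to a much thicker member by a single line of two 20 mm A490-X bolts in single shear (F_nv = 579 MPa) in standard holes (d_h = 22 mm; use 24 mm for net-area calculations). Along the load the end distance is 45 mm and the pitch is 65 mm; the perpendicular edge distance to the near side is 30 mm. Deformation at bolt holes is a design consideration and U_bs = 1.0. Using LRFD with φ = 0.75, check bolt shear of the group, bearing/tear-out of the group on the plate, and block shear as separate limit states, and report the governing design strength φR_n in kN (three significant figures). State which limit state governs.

95.7 kN (block shear governs)

Bolt shear: A_b = π·20²/4 = 314.2 mm²; R_n = 579 × 314.2 × 2 × 1 / 1000 = 363.8 kN → 0.75 × 363.8 = 273 kN.
Bearing: edge l_c = 34, r_n = 83.64 kN; interior l_c = 43, r_n = 98.4 kN; R_n = 83.64 + 1·98.4 = 182 kN → 137 kN.
Block shear: A_gv = 550, A_nv = 370, A_nt = 90 mm²; R_n = min(0.6F_uA_nv, 0.6F_yA_gv) + U_bs·F_u·A_nt = 127.7 kN → 95.7 kN.
Block shear governs: 95.7 kN.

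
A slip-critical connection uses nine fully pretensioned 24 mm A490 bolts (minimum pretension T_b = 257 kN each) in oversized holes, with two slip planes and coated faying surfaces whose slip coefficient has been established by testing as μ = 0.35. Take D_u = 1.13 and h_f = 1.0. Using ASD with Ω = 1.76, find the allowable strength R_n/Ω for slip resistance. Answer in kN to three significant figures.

R_n = μ · D_u · h_f · T_b · n_s · n_b = 0.35 × 1.13 × 1.0 × 257 × 2 × 9 = 1830 kN.
Allowable strength R_n/Ω = 1830 / 1.76 = 1040 kN.

1040 kN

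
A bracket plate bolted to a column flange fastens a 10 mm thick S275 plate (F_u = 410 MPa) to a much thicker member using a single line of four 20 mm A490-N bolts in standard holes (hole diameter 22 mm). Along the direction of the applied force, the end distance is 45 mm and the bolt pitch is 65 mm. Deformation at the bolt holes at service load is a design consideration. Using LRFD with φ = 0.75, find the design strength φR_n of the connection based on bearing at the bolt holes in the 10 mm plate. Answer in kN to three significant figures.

Per bolt r_n = 1.2 l_c t F_u ≤ 2.4 d t F_u; upper limit = 2.4 × 20 × 10 × 410 / 1000 = 196.8 kN.
Edge bolt: l_c = 45 − 22/2 = 34 mm → 1.2 × 34 × 10 × 410 / 1000 = 167.3 → r_n = 167.3 kN.
Interior bolts: l_c = 65 − 22 = 43 mm → 1.2 × 43 × 10 × 410 / 1000 = 211.6 → r_n = 196.8 kN.
R_n = 1 × 167.3 + 3 × 196.8 = 757.7 kN.
Design strength φR_n = 0.75 × 757.7 = 568 kN.

568 kN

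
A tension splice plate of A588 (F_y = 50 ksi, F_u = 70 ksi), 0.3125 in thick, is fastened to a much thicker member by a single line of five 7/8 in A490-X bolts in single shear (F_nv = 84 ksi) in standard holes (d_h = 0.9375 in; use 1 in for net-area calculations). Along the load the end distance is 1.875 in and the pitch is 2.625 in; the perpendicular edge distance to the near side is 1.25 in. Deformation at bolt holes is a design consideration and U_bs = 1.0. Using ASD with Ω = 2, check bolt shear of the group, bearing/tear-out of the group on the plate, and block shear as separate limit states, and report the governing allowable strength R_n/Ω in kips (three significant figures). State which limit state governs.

Bolt shear: A_b = π·0.875²/4 = 0.6013 in²; R_n = 84 × 0.6013 × 5 × 1 = 252.6 kips → 252.6 / 2 = 126 kips.
Bearing: edge l_c = 1.406, r_n = 36.91 kips; interior l_c = 1.688, r_n = 44.3 kips; R_n = 36.91 + 4·44.3 = 214.1 kips → 107 kips.
Block shear: A_gv = 3.867, A_nv = 2.461, A_nt = 0.2344 in²; R_n = min(0.6F_uA_nv, 0.6F_yA_gv) + U_bs·F_u·A_nt = 119.8 kips → 59.9 kips.
Block shear governs: 59.9 kips.

59.9 kips (block shear governs)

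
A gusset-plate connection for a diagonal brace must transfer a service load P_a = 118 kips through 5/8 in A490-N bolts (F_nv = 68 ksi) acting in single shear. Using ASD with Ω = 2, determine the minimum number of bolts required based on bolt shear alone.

A_b = π·0.625²/4 = 0.3068 in².
Per-bolt allowable strength R_n/Ω = 68 × 0.3068 × 1 / 2 = 10.43 kips.
n ≥ 118 / 10.43 = 11.31 → use 12 bolts.

12 bolts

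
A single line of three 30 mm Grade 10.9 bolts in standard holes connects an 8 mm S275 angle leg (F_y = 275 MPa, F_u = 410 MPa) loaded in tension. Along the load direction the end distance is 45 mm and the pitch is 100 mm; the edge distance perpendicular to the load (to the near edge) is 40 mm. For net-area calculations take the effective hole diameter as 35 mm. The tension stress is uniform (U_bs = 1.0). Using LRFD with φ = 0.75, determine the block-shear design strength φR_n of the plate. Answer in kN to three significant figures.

288 kN

Shear plane L_v = 45 + 2·100 = 245 mm; A_gv = 245 × 8 = 1960 mm².
A_nv = (245 − 2.5·35) × 8 = 1260 mm².
A_nt = (40 − 0.5·35) × 8 = 180 mm².
0.6 F_u A_nv = 310 kN; 0.6 F_y A_gv = 323.4 kN → shear rupture governs the shear term.
R_n = 310 + 1.0 × 410 × 180 / 1000 = 383.8 kN.
Design strength φR_n = 0.75 × 383.8 = 288 kN.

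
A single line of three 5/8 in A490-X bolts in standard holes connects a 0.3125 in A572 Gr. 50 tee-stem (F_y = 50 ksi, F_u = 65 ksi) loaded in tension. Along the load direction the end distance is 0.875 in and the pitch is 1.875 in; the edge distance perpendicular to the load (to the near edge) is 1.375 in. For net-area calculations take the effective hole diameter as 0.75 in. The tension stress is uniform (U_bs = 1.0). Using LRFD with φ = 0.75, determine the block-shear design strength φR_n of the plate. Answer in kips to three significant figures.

40.4 kips

Shear plane L_v = 0.875 + 2·1.875 = 4.625 in; A_gv = 4.625 × 0.3125 = 1.445 in².
A_nv = (4.625 − 2.5·0.75) × 0.3125 = 0.8594 in².
A_nt = (1.375 − 0.5·0.75) × 0.3125 = 0.3125 in².
0.6 F_u A_nv = 33.52 kips; 0.6 F_y A_gv = 43.36 kips → shear rupture governs the shear term.
R_n = 33.52 + 1.0 × 65 × 0.3125 = 53.83 kips.
Design strength φR_n = 0.75 × 53.83 = 40.4 kips.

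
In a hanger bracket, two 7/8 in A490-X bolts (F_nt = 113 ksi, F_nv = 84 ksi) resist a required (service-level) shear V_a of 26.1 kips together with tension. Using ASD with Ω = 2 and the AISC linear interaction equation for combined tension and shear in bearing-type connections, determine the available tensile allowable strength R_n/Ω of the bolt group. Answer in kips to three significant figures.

53.2 kips

A_b = π·0.875²/4 = 0.6013 in²; f_rv = 26.1 / (2 × 0.6013) = 21.7 ksi.
F'_nt = 1.3 F_nt − (Ω F_nt / F_nv) f_rv = 1.3·113 − (2·113/84)·21.7 = 88.51 ksi, capped at F_nt → F'_nt = 88.51 ksi.
R_n = F'_nt · A_b · n = 88.51 × 0.6013 × 2 = 106.4 kips.
Allowable strength R_n/Ω = 106.4 / 2 = 53.2 kips.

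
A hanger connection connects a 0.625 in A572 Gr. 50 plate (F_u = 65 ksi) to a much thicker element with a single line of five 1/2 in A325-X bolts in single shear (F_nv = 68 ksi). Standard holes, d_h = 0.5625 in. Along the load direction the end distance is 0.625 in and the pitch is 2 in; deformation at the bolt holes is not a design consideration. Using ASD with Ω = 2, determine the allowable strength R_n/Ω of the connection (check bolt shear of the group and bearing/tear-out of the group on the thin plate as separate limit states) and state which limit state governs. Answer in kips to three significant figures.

33.4 kips (bolt shear governs)

Bolt shear: A_b = π·0.5²/4 = 0.1963 in²; R_n = 68 × 0.1963 × 5 × 1 = 66.76 kips → 66.76 / 2 = 33.4 kips.
Bearing (1.5 l_c t F_u ≤ 3.0 d t F_u): upper limit = 3.0·0.5·0.625·65 = 60.94 kips.
  Edge l_c = 0.625 − 0.5625/2 = 0.3438 → r_n = 20.95 kips; interior l_c = 2 − 0.5625 = 1.438 → r_n = 60.94 kips.
  R_n,bearing = 1·20.95 + 4·60.94 = 264.7 kips → 264.7 / 2 = 132 kips.
Bolt shear governs: 33.4 kips.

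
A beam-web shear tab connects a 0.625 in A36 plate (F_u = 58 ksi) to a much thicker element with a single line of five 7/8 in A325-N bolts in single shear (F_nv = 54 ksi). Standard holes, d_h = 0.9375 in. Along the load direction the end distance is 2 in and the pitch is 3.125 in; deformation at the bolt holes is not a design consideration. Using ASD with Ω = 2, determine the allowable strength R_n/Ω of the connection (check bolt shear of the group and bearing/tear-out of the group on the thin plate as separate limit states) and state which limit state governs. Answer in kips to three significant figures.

81.2 kips (bolt shear governs)

Bolt shear: A_b = π·0.875²/4 = 0.6013 in²; R_n = 54 × 0.6013 × 5 × 1 = 162.4 kips → 162.4 / 2 = 81.2 kips.
Bearing (1.5 l_c t F_u ≤ 3.0 d t F_u): upper limit = 3.0·0.875·0.625·58 = 95.16 kips.
  Edge l_c = 2 − 0.9375/2 = 1.531 → r_n = 83.26 kips; interior l_c = 3.125 − 0.9375 = 2.188 → r_n = 95.16 kips.
  R_n,bearing = 1·83.26 + 4·95.16 = 463.9 kips → 463.9 / 2 = 232 kips.
Bolt shear governs: 81.2 kips.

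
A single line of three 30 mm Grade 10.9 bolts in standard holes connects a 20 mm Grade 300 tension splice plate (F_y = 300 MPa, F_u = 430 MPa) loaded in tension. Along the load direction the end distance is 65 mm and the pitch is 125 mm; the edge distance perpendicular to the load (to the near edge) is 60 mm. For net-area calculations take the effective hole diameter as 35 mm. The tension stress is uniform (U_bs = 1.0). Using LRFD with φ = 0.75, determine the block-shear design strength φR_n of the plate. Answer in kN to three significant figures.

1120 kN

Shear plane L_v = 65 + 2·125 = 315 mm; A_gv = 315 × 20 = 6300 mm².
A_nv = (315 − 2.5·35) × 20 = 4550 mm².
A_nt = (60 − 0.5·35) × 20 = 850 mm².
0.6 F_u A_nv = 1174 kN; 0.6 F_y A_gv = 1134 kN → shear yielding governs the shear term.
R_n = 1134 + 1.0 × 430 × 850 / 1000 = 1500 kN.
Design strength φR_n = 0.75 × 1500 = 1120 kN.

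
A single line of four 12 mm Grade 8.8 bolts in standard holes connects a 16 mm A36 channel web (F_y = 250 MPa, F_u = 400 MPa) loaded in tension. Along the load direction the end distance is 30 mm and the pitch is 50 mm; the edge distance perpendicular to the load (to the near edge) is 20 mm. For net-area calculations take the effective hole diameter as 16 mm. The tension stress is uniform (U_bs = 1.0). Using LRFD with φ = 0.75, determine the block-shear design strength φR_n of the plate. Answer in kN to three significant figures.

Shear plane L_v = 30 + 3·50 = 180 mm; A_gv = 180 × 16 = 2880 mm².
A_nv = (180 − 3.5·16) × 16 = 1984 mm².
A_nt = (20 − 0.5·16) × 16 = 192 mm².
0.6 F_u A_nv = 476.2 kN; 0.6 F_y A_gv = 432 kN → shear yielding governs the shear term.
R_n = 432 + 1.0 × 400 × 192 / 1000 = 508.8 kN.
Design strength φR_n = 0.75 × 508.8 = 382 kN.

382 kN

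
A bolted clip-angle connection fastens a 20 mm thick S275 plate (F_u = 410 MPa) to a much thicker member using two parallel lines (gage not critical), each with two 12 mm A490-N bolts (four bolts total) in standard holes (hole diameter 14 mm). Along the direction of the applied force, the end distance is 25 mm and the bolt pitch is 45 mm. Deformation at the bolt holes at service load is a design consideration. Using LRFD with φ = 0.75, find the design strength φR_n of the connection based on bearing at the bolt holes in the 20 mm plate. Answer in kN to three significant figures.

620 kN

Per bolt r_n = 1.2 l_c t F_u ≤ 2.4 d t F_u; upper limit = 2.4 × 12 × 20 × 410 / 1000 = 236.2 kN.
Edge bolt: l_c = 25 − 14/2 = 18 mm → 1.2 × 18 × 20 × 410 / 1000 = 177.1 → r_n = 177.1 kN.
Interior bolts: l_c = 45 − 14 = 31 mm → 1.2 × 31 × 20 × 410 / 1000 = 305 → r_n = 236.2 kN.
R_n = 2 × 177.1 + 2 × 236.2 = 826.6 kN.
Design strength φR_n = 0.75 × 826.6 = 620 kN.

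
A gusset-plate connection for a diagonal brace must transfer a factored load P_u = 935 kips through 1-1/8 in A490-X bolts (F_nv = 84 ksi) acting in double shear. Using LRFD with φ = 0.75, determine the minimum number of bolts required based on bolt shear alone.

A_b = π·1.125²/4 = 0.994 in².
Per-bolt design strength φR_n = 0.75 × 84 × 0.994 × 2 = 125.2 kips.
n ≥ 935 / 125.2 = 7.465 → use 8 bolts.

8 bolts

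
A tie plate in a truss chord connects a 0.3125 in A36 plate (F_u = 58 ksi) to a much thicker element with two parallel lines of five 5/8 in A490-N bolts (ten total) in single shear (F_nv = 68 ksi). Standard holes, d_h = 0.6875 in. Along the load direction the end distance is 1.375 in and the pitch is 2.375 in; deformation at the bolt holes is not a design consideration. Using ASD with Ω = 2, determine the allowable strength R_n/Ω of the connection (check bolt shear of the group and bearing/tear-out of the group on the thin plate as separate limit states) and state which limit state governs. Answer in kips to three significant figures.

Bolt shear: A_b = π·0.625²/4 = 0.3068 in²; R_n = 68 × 0.3068 × 10 × 1 = 208.6 kips → 208.6 / 2 = 104 kips.
Bearing (1.5 l_c t F_u ≤ 3.0 d t F_u): upper limit = 3.0·0.625·0.3125·58 = 33.98 kips.
  Edge l_c = 1.375 − 0.6875/2 = 1.031 → r_n = 28.04 kips; interior l_c = 2.375 − 0.6875 = 1.688 → r_n = 33.98 kips.
  R_n,bearing = 2·28.04 + 8·33.98 = 327.9 kips → 327.9 / 2 = 164 kips.
Bolt shear governs: 104 kips.

104 kips (bolt shear governs)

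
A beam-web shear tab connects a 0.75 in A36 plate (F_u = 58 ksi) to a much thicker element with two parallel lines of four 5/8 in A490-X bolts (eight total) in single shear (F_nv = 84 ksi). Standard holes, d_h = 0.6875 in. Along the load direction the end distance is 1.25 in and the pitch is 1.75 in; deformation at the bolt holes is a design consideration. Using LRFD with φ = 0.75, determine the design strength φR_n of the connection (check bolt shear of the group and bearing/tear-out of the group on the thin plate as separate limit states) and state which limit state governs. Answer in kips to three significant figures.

155 kips (bolt shear governs)

Bolt shear: A_b = π·0.625²/4 = 0.3068 in²; R_n = 84 × 0.3068 × 8 × 1 = 206.2 kips → 0.75 × 206.2 = 155 kips.
Bearing (1.2 l_c t F_u ≤ 2.4 d t F_u): upper limit = 2.4·0.625·0.75·58 = 65.25 kips.
  Edge l_c = 1.25 − 0.6875/2 = 0.9062 → r_n = 47.31 kips; interior l_c = 1.75 − 0.6875 = 1.062 → r_n = 55.46 kips.
  R_n,bearing = 2·47.31 + 6·55.46 = 427.4 kips → 0.75 × 427.4 = 321 kips.
Bolt shear governs: 155 kips.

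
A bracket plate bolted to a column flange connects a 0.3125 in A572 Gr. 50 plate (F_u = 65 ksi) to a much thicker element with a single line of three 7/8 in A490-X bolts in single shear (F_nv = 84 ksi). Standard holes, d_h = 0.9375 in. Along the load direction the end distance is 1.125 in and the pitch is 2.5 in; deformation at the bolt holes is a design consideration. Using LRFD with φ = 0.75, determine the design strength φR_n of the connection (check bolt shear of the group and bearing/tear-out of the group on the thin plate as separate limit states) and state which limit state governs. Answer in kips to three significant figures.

Bolt shear: A_b = π·0.875²/4 = 0.6013 in²; R_n = 84 × 0.6013 × 3 × 1 = 151.5 kips → 0.75 × 151.5 = 114 kips.
Bearing (1.2 l_c t F_u ≤ 2.4 d t F_u): upper limit = 2.4·0.875·0.3125·65 = 42.66 kips.
  Edge l_c = 1.125 − 0.9375/2 = 0.6562 → r_n = 16 kips; interior l_c = 2.5 − 0.9375 = 1.562 → r_n = 38.09 kips.
  R_n,bearing = 1·16 + 2·38.09 = 92.17 kips → 0.75 × 92.17 = 69.1 kips.
Bearing governs: 69.1 kips.

69.1 kips (bearing governs)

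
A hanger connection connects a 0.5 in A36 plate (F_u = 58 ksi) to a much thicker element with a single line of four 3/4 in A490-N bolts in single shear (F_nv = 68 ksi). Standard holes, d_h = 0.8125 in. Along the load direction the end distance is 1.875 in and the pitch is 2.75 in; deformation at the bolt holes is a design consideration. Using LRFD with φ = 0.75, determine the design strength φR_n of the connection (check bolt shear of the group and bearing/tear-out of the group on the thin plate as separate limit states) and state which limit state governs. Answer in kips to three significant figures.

Bolt shear: A_b = π·0.75²/4 = 0.4418 in²; R_n = 68 × 0.4418 × 4 × 1 = 120.2 kips → 0.75 × 120.2 = 90.1 kips.
Bearing (1.2 l_c t F_u ≤ 2.4 d t F_u): upper limit = 2.4·0.75·0.5·58 = 52.2 kips.
  Edge l_c = 1.875 − 0.8125/2 = 1.469 → r_n = 51.11 kips; interior l_c = 2.75 − 0.8125 = 1.938 → r_n = 52.2 kips.
  R_n,bearing = 1·51.11 + 3·52.2 = 207.7 kips → 0.75 × 207.7 = 156 kips.
Bolt shear governs: 90.1 kips.

90.1 kips (bolt shear governs)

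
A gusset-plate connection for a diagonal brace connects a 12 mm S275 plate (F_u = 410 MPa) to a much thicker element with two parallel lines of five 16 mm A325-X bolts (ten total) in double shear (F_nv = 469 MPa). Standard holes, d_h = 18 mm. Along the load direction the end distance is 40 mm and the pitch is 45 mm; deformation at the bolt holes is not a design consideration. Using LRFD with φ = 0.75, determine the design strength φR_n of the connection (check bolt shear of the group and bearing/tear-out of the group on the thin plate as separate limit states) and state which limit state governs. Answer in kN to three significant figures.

1410 kN (bolt shear governs)

Bolt shear: A_b = π·16²/4 = 201.1 mm²; R_n = 469 × 201.1 × 10 × 2 / 1000 = 1886 kN → 0.75 × 1886 = 1410 kN.
Bearing (1.5 l_c t F_u ≤ 3.0 d t F_u): upper limit = 3.0·16·12·410 / 1000 = 236.2 kN.
  Edge l_c = 40 − 18/2 = 31 → r_n = 228.8 kN; interior l_c = 45 − 18 = 27 → r_n = 199.3 kN.
  R_n,bearing = 2·228.8 + 8·199.3 = 2052 kN → 0.75 × 2052 = 1540 kN.
Bolt shear governs: 1410 kN.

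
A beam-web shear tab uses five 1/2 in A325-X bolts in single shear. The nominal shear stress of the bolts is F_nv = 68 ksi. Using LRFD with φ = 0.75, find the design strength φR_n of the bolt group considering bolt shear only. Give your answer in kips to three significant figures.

A_b = π × 0.5² / 4 = 0.1963 in².
R_n = F_nv · A_b · n · n_s = 68 × 0.1963 × 5 × 1 = 66.76 kips.
Design strength φR_n = 0.75 × 66.76 = 50.1 kips.

50.1 kips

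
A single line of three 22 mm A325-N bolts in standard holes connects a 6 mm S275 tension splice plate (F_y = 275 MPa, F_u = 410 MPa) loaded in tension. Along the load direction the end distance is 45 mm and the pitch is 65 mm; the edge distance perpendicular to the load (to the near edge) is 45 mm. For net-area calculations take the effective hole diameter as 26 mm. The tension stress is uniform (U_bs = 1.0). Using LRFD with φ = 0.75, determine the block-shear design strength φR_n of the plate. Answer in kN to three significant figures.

181 kN

Shear plane L_v = 45 + 2·65 = 175 mm; A_gv = 175 × 6 = 1050 mm².
A_nv = (175 − 2.5·26) × 6 = 660 mm².
A_nt = (45 − 0.5·26) × 6 = 192 mm².
0.6 F_u A_nv = 162.4 kN; 0.6 F_y A_gv = 173.2 kN → shear rupture governs the shear term.
R_n = 162.4 + 1.0 × 410 × 192 / 1000 = 241.1 kN.
Design strength φR_n = 0.75 × 241.1 = 181 kN.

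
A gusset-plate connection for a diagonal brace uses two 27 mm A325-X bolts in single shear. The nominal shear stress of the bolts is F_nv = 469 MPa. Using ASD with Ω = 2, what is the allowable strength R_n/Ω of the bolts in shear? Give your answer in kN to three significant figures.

A_b = π × 27² / 4 = 572.6 mm².
R_n = F_nv · A_b · n · n_s = 469 × 572.6 × 2 × 1 / 1000 = 537.1 kN.
Allowable strength R_n/Ω = 537.1 / 2 = 269 kN.

269 kN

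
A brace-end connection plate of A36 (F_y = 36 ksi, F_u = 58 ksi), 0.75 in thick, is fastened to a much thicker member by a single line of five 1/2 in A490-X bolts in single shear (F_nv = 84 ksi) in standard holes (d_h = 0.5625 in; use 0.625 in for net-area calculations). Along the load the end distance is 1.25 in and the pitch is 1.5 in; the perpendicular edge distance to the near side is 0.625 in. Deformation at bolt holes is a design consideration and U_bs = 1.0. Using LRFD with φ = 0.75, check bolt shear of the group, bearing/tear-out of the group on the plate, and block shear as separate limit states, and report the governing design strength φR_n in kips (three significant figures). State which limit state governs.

Bolt shear: A_b = π·0.5²/4 = 0.1963 in²; R_n = 84 × 0.1963 × 5 × 1 = 82.47 kips → 0.75 × 82.47 = 61.9 kips.
Bearing: edge l_c = 0.9688, r_n = 50.57 kips; interior l_c = 0.9375, r_n = 48.94 kips; R_n = 50.57 + 4·48.94 = 246.3 kips → 185 kips.
Block shear: A_gv = 5.438, A_nv = 3.328, A_nt = 0.2344 in²; R_n = min(0.6F_uA_nv, 0.6F_yA_gv) + U_bs·F_u·A_nt = 129.4 kips → 97.1 kips.
Bolt shear governs: 61.9 kips.

61.9 kips (bolt shear governs)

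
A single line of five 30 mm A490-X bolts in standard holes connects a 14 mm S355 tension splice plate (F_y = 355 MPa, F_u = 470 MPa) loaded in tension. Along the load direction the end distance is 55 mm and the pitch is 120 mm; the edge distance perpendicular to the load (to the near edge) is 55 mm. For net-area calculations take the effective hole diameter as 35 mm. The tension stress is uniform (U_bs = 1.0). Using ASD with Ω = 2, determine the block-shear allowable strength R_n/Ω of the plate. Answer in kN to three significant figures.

869 kN

Shear plane L_v = 55 + 4·120 = 535 mm; A_gv = 535 × 14 = 7490 mm².
A_nv = (535 − 4.5·35) × 14 = 5285 mm².
A_nt = (55 − 0.5·35) × 14 = 525 mm².
0.6 F_u A_nv = 1490 kN; 0.6 F_y A_gv = 1595 kN → shear rupture governs the shear term.
R_n = 1490 + 1.0 × 470 × 525 / 1000 = 1737 kN.
Allowable strength R_n/Ω = 1737 / 2 = 869 kN.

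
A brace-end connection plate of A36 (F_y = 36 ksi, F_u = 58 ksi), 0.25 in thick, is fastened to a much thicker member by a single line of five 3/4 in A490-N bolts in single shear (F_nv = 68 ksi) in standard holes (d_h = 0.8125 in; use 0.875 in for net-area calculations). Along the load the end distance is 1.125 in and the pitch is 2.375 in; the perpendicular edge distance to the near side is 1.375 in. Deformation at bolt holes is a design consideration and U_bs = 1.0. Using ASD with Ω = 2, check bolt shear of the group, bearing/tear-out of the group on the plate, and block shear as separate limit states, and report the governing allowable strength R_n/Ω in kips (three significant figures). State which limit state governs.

Bolt shear: A_b = π·0.75²/4 = 0.4418 in²; R_n = 68 × 0.4418 × 5 × 1 = 150.2 kips → 150.2 / 2 = 75.1 kips.
Bearing: edge l_c = 0.7188, r_n = 12.51 kips; interior l_c = 1.562, r_n = 26.1 kips; R_n = 12.51 + 4·26.1 = 116.9 kips → 58.5 kips.
Block shear: A_gv = 2.656, A_nv = 1.672, A_nt = 0.2344 in²; R_n = min(0.6F_uA_nv, 0.6F_yA_gv) + U_bs·F_u·A_nt = 70.97 kips → 35.5 kips.
Block shear governs: 35.5 kips.

35.5 kips (block shear governs)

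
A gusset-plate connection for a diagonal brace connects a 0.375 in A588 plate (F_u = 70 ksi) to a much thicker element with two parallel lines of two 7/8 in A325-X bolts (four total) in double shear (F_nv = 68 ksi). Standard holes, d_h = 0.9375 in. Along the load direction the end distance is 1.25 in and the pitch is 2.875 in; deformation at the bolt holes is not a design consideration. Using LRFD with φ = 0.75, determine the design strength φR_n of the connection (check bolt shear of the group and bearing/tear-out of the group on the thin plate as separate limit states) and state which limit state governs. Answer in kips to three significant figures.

Bolt shear: A_b = π·0.875²/4 = 0.6013 in²; R_n = 68 × 0.6013 × 4 × 2 = 327.1 kips → 0.75 × 327.1 = 245 kips.
Bearing (1.5 l_c t F_u ≤ 3.0 d t F_u): upper limit = 3.0·0.875·0.375·70 = 68.91 kips.
  Edge l_c = 1.25 − 0.9375/2 = 0.7812 → r_n = 30.76 kips; interior l_c = 2.875 − 0.9375 = 1.938 → r_n = 68.91 kips.
  R_n,bearing = 2·30.76 + 2·68.91 = 199.3 kips → 0.75 × 199.3 = 150 kips.
Bearing governs: 150 kips.

150 kips (bearing governs)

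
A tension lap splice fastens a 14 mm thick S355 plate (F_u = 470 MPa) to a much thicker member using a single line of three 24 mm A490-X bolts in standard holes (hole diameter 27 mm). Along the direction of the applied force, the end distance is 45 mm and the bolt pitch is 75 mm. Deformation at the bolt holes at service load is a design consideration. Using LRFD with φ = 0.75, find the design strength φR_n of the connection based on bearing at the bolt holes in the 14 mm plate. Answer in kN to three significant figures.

755 kN

Per bolt r_n = 1.2 l_c t F_u ≤ 2.4 d t F_u; upper limit = 2.4 × 24 × 14 × 470 / 1000 = 379 kN.
Edge bolt: l_c = 45 − 27/2 = 31.5 mm → 1.2 × 31.5 × 14 × 470 / 1000 = 248.7 → r_n = 248.7 kN.
Interior bolts: l_c = 75 − 27 = 48 mm → 1.2 × 48 × 14 × 470 / 1000 = 379 → r_n = 379 kN.
R_n = 1 × 248.7 + 2 × 379 = 1007 kN.
Design strength φR_n = 0.75 × 1007 = 755 kN.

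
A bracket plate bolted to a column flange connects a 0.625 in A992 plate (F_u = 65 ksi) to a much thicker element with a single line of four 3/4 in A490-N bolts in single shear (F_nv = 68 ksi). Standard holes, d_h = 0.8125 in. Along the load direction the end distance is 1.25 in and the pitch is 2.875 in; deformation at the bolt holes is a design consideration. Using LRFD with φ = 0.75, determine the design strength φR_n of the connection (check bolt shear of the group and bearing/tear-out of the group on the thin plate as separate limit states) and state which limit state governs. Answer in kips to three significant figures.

90.1 kips (bolt shear governs)

Bolt shear: A_b = π·0.75²/4 = 0.4418 in²; R_n = 68 × 0.4418 × 4 × 1 = 120.2 kips → 0.75 × 120.2 = 90.1 kips.
Bearing (1.2 l_c t F_u ≤ 2.4 d t F_u): upper limit = 2.4·0.75·0.625·65 = 73.12 kips.
  Edge l_c = 1.25 − 0.8125/2 = 0.8438 → r_n = 41.13 kips; interior l_c = 2.875 − 0.8125 = 2.062 → r_n = 73.12 kips.
  R_n,bearing = 1·41.13 + 3·73.12 = 260.5 kips → 0.75 × 260.5 = 195 kips.
Bolt shear governs: 90.1 kips.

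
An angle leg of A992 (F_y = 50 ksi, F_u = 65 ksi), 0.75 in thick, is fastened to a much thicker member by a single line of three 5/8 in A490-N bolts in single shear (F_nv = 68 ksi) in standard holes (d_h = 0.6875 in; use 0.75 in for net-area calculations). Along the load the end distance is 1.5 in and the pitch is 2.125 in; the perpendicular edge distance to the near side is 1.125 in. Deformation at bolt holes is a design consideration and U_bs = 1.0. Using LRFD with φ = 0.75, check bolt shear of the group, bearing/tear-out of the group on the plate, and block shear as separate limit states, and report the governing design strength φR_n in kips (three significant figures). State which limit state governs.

Bolt shear: A_b = π·0.625²/4 = 0.3068 in²; R_n = 68 × 0.3068 × 3 × 1 = 62.59 kips → 0.75 × 62.59 = 46.9 kips.
Bearing: edge l_c = 1.156, r_n = 67.64 kips; interior l_c = 1.438, r_n = 73.12 kips; R_n = 67.64 + 2·73.12 = 213.9 kips → 160 kips.
Block shear: A_gv = 4.312, A_nv = 2.906, A_nt = 0.5625 in²; R_n = min(0.6F_uA_nv, 0.6F_yA_gv) + U_bs·F_u·A_nt = 149.9 kips → 112 kips.
Bolt shear governs: 46.9 kips.

46.9 kips (bolt shear governs)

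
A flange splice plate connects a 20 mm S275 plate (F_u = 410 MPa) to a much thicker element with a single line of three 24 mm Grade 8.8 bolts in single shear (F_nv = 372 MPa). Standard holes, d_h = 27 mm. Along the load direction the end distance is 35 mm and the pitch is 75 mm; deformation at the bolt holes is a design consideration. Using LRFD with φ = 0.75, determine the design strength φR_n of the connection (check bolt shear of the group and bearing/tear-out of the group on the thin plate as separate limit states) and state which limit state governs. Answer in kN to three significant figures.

Bolt shear: A_b = π·24²/4 = 452.4 mm²; R_n = 372 × 452.4 × 3 × 1 / 1000 = 504.9 kN → 0.75 × 504.9 = 379 kN.
Bearing (1.2 l_c t F_u ≤ 2.4 d t F_u): upper limit = 2.4·24·20·410 / 1000 = 472.3 kN.
  Edge l_c = 35 − 27/2 = 21.5 → r_n = 211.6 kN; interior l_c = 75 − 27 = 48 → r_n = 472.3 kN.
  R_n,bearing = 1·211.6 + 2·472.3 = 1156 kN → 0.75 × 1156 = 867 kN.
Bolt shear governs: 379 kN.

379 kN (bolt shear governs)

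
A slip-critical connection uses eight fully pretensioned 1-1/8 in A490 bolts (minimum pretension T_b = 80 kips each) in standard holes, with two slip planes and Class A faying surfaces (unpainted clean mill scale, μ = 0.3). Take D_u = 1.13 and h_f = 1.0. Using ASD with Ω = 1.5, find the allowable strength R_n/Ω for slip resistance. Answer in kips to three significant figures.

289 kips

R_n = μ · D_u · h_f · T_b · n_s · n_b = 0.3 × 1.13 × 1.0 × 80 × 2 × 8 = 433.9 kips.
Allowable strength R_n/Ω = 433.9 / 1.5 = 289 kips.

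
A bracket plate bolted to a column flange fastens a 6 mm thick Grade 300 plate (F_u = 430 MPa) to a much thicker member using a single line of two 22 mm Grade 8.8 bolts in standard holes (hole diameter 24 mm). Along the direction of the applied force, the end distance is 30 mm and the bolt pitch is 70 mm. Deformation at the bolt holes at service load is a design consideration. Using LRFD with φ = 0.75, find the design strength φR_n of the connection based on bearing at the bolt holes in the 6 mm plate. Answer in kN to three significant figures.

Per bolt r_n = 1.2 l_c t F_u ≤ 2.4 d t F_u; upper limit = 2.4 × 22 × 6 × 430 / 1000 = 136.2 kN.
Edge bolt: l_c = 30 − 24/2 = 18 mm → 1.2 × 18 × 6 × 430 / 1000 = 55.73 → r_n = 55.73 kN.
Interior bolts: l_c = 70 − 24 = 46 mm → 1.2 × 46 × 6 × 430 / 1000 = 142.4 → r_n = 136.2 kN.
R_n = 1 × 55.73 + 1 × 136.2 = 192 kN.
Design strength φR_n = 0.75 × 192 = 144 kN.

144 kN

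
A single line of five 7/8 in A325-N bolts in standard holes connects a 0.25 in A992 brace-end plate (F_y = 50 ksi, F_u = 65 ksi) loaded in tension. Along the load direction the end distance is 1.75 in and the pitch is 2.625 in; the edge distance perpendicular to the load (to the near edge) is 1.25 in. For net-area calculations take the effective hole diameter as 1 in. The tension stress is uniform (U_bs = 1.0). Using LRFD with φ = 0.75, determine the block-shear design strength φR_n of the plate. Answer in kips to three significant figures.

65.8 kips

Shear plane L_v = 1.75 + 4·2.625 = 12.25 in; A_gv = 12.25 × 0.25 = 3.062 in².
A_nv = (12.25 − 4.5·1) × 0.25 = 1.938 in².
A_nt = (1.25 − 0.5·1) × 0.25 = 0.1875 in².
0.6 F_u A_nv = 75.56 kips; 0.6 F_y A_gv = 91.88 kips → shear rupture governs the shear term.
R_n = 75.56 + 1.0 × 65 × 0.1875 = 87.75 kips.
Design strength φR_n = 0.75 × 87.75 = 65.8 kips.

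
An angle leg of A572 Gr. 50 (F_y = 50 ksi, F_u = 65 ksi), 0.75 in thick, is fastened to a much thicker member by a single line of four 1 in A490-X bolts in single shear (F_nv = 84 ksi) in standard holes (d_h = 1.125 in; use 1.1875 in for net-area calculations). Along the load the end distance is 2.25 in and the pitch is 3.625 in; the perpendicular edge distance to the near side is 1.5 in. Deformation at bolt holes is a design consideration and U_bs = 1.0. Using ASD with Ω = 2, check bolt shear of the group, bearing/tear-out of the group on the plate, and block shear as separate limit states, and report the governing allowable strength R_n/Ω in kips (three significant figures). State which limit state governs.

132 kips (bolt shear governs)

Bolt shear: A_b = π·1²/4 = 0.7854 in²; R_n = 84 × 0.7854 × 4 × 1 = 263.9 kips → 263.9 / 2 = 132 kips.
Bearing: edge l_c = 1.688, r_n = 98.72 kips; interior l_c = 2.5, r_n = 117 kips; R_n = 98.72 + 3·117 = 449.7 kips → 225 kips.
Block shear: A_gv = 9.844, A_nv = 6.727, A_nt = 0.6797 in²; R_n = min(0.6F_uA_nv, 0.6F_yA_gv) + U_bs·F_u·A_nt = 306.5 kips → 153 kips.
Bolt shear governs: 132 kips.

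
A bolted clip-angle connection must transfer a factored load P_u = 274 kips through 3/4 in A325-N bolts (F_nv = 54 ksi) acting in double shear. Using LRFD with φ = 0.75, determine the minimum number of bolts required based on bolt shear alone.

8 bolts

A_b = π·0.75²/4 = 0.4418 in².
Per-bolt design strength φR_n = 0.75 × 54 × 0.4418 × 2 = 35.78 kips.
n ≥ 274 / 35.78 = 7.657 → use 8 bolts.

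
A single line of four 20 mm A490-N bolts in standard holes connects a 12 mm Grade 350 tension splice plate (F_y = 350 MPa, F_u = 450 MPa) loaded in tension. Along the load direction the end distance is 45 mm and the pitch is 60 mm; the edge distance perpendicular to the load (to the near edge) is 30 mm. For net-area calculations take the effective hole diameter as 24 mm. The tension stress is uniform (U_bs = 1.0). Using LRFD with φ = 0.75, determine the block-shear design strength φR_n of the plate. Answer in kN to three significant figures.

416 kN

Shear plane L_v = 45 + 3·60 = 225 mm; A_gv = 225 × 12 = 2700 mm².
A_nv = (225 − 3.5·24) × 12 = 1692 mm².
A_nt = (30 − 0.5·24) × 12 = 216 mm².
0.6 F_u A_nv = 456.8 kN; 0.6 F_y A_gv = 567 kN → shear rupture governs the shear term.
R_n = 456.8 + 1.0 × 450 × 216 / 1000 = 554 kN.
Design strength φR_n = 0.75 × 554 = 416 kN.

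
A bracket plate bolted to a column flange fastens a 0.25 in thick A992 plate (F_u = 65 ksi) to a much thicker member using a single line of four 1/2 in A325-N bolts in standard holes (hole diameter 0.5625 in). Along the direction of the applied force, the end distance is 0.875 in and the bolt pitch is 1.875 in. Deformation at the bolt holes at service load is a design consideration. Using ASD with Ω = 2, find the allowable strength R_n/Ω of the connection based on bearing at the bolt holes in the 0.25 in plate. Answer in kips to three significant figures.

35 kips

Per bolt r_n = 1.2 l_c t F_u ≤ 2.4 d t F_u; upper limit = 2.4 × 0.5 × 0.25 × 65 = 19.5 kips.
Edge bolt: l_c = 0.875 − 0.5625/2 = 0.5938 in → 1.2 × 0.5938 × 0.25 × 65 = 11.58 → r_n = 11.58 kips.
Interior bolts: l_c = 1.875 − 0.5625 = 1.312 in → 1.2 × 1.312 × 0.25 × 65 = 25.59 → r_n = 19.5 kips.
R_n = 1 × 11.58 + 3 × 19.5 = 70.08 kips.
Allowable strength R_n/Ω = 70.08 / 2 = 35 kips.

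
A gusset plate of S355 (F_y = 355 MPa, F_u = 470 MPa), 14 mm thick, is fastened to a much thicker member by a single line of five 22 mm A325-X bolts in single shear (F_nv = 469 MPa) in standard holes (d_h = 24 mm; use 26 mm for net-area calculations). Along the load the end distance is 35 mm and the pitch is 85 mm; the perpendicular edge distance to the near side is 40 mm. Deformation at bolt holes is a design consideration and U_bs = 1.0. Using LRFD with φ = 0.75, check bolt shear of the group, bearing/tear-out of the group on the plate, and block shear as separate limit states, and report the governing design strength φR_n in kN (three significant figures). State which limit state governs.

669 kN (bolt shear governs)

Bolt shear: A_b = π·22²/4 = 380.1 mm²; R_n = 469 × 380.1 × 5 × 1 / 1000 = 891.4 kN → 0.75 × 891.4 = 669 kN.
Bearing: edge l_c = 23, r_n = 181.6 kN; interior l_c = 61, r_n = 347.4 kN; R_n = 181.6 + 4·347.4 = 1571 kN → 1180 kN.
Block shear: A_gv = 5250, A_nv = 3612, A_nt = 378 mm²; R_n = min(0.6F_uA_nv, 0.6F_yA_gv) + U_bs·F_u·A_nt = 1196 kN → 897 kN.
Bolt shear governs: 669 kN.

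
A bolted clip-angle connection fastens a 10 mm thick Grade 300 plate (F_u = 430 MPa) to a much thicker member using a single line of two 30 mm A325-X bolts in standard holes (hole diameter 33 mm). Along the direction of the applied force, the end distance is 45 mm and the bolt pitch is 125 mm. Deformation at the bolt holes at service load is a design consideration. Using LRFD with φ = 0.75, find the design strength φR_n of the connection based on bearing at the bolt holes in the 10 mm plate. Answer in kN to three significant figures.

342 kN

Per bolt r_n = 1.2 l_c t F_u ≤ 2.4 d t F_u; upper limit = 2.4 × 30 × 10 × 430 / 1000 = 309.6 kN.
Edge bolt: l_c = 45 − 33/2 = 28.5 mm → 1.2 × 28.5 × 10 × 430 / 1000 = 147.1 → r_n = 147.1 kN.
Interior bolts: l_c = 125 − 33 = 92 mm → 1.2 × 92 × 10 × 430 / 1000 = 474.7 → r_n = 309.6 kN.
R_n = 1 × 147.1 + 1 × 309.6 = 456.7 kN.
Design strength φR_n = 0.75 × 456.7 = 342 kN.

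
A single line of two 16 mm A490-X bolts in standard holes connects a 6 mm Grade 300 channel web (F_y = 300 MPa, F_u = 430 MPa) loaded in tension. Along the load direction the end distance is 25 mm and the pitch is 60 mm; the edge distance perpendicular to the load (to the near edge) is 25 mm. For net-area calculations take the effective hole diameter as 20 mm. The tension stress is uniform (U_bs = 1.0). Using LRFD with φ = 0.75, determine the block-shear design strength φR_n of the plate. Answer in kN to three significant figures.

92.9 kN

Shear plane L_v = 25 + 1·60 = 85 mm; A_gv = 85 × 6 = 510 mm².
A_nv = (85 − 1.5·20) × 6 = 330 mm².
A_nt = (25 − 0.5·20) × 6 = 90 mm².
0.6 F_u A_nv = 85.14 kN; 0.6 F_y A_gv = 91.8 kN → shear rupture governs the shear term.
R_n = 85.14 + 1.0 × 430 × 90 / 1000 = 123.8 kN.
Design strength φR_n = 0.75 × 123.8 = 92.9 kN.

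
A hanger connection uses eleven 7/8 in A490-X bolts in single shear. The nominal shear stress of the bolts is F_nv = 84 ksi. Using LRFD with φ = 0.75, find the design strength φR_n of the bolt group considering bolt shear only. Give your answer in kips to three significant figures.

417 kips

A_b = π × 0.875² / 4 = 0.6013 in².
R_n = F_nv · A_b · n · n_s = 84 × 0.6013 × 11 × 1 = 555.6 kips.
Design strength φR_n = 0.75 × 555.6 = 417 kips.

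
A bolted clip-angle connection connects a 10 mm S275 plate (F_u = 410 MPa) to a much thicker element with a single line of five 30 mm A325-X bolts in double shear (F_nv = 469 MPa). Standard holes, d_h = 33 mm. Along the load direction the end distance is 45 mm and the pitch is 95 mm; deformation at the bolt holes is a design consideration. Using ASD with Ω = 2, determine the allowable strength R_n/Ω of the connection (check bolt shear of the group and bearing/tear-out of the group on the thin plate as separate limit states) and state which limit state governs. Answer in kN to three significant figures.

Bolt shear: A_b = π·30²/4 = 706.9 mm²; R_n = 469 × 706.9 × 5 × 2 / 1000 = 3315 kN → 3315 / 2 = 1660 kN.
Bearing (1.2 l_c t F_u ≤ 2.4 d t F_u): upper limit = 2.4·30·10·410 / 1000 = 295.2 kN.
  Edge l_c = 45 − 33/2 = 28.5 → r_n = 140.2 kN; interior l_c = 95 − 33 = 62 → r_n = 295.2 kN.
  R_n,bearing = 1·140.2 + 4·295.2 = 1321 kN → 1321 / 2 = 661 kN.
Bearing governs: 661 kN.

661 kN (bearing governs)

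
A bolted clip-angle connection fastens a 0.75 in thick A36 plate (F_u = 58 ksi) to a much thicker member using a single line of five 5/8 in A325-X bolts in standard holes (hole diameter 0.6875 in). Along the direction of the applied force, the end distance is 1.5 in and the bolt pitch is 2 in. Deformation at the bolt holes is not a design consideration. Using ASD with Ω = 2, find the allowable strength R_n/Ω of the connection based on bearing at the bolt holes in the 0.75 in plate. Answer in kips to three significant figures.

201 kips

Per bolt r_n = 1.5 l_c t F_u ≤ 3.0 d t F_u; upper limit = 3.0 × 0.625 × 0.75 × 58 = 81.56 kips.
Edge bolt: l_c = 1.5 − 0.6875/2 = 1.156 in → 1.5 × 1.156 × 0.75 × 58 = 75.45 → r_n = 75.45 kips.
Interior bolts: l_c = 2 − 0.6875 = 1.312 in → 1.5 × 1.312 × 0.75 × 58 = 85.64 → r_n = 81.56 kips.
R_n = 1 × 75.45 + 4 × 81.56 = 401.7 kips.
Allowable strength R_n/Ω = 401.7 / 2 = 201 kips.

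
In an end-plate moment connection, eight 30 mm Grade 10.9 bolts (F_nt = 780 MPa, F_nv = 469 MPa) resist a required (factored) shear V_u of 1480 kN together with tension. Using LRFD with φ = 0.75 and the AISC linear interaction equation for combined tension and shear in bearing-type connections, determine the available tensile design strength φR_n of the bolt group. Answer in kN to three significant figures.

A_b = π·30²/4 = 706.9 mm²; f_rv = 1480 × 1000 / (8 × 706.9) = 261.7 MPa.
F'_nt = 1.3 F_nt − (F_nt / φF_nv) f_rv = 1.3·780 − (780/(0.75·469))·261.7 = 433.6 MPa, capped at F_nt → F'_nt = 433.6 MPa.
R_n = F'_nt · A_b · n = 433.6 × 706.9 × 8 / 1000 = 2452 kN.
Design strength φR_n = 0.75 × 2452 = 1840 kN.

1840 kN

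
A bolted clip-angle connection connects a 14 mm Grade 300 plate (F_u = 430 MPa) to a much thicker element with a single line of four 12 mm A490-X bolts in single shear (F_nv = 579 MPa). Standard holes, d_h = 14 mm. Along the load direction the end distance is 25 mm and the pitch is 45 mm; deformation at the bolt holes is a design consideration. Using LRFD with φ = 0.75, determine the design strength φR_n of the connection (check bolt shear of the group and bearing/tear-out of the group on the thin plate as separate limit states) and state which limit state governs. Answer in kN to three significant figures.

196 kN (bolt shear governs)

Bolt shear: A_b = π·12²/4 = 113.1 mm²; R_n = 579 × 113.1 × 4 × 1 / 1000 = 261.9 kN → 0.75 × 261.9 = 196 kN.
Bearing (1.2 l_c t F_u ≤ 2.4 d t F_u): upper limit = 2.4·12·14·430 / 1000 = 173.4 kN.
  Edge l_c = 25 − 14/2 = 18 → r_n = 130 kN; interior l_c = 45 − 14 = 31 → r_n = 173.4 kN.
  R_n,bearing = 1·130 + 3·173.4 = 650.2 kN → 0.75 × 650.2 = 488 kN.
Bolt shear governs: 196 kN.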